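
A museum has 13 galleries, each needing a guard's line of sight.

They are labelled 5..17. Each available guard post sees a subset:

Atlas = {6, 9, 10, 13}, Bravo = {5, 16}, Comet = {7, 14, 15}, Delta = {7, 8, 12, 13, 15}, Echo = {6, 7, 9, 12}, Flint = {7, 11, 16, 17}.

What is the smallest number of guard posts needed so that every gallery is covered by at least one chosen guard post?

5

Atlas and Bravo and Comet and Delta and Flint together: Atlas ∪ Bravo ∪ Comet ∪ Delta ∪ Flint = {5, 6, 7, 8, 9, 10, 11, 12, 13, 14, 15, 16, 17} — every gallery is covered.
No 4 of the 6 guard posts cover everything (all 15 combinations miss at least one gallery), so 5 is optimal.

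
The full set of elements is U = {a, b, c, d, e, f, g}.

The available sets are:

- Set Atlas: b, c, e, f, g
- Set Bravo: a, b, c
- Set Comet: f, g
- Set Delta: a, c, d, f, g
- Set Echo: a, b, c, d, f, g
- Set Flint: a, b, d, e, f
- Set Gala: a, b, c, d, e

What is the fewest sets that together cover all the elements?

Take {Echo, Gala}. Their union is {a, b, c, d, e, f, g}, which is all 7 elements.
No single set has all 7 elements (the largest, Echo, has 6), so 2 is optimal.

2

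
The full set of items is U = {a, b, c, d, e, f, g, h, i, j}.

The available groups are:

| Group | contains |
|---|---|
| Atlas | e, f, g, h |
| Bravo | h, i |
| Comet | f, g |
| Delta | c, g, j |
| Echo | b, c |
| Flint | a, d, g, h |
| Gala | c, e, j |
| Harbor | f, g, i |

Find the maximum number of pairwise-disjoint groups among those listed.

3

Bravo, Comet, Echo are pairwise disjoint (Bravo={h,i}; Comet={f,g}; Echo={b,c}).
Every remaining group overlaps one of these, and no 4 of the listed groups are pairwise disjoint, so 3 is the maximum.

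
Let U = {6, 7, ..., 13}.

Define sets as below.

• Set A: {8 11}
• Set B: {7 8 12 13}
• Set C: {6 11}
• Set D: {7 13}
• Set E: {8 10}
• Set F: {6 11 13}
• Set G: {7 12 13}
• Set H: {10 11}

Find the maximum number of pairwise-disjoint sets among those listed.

C, D, E are pairwise disjoint (C={6,11}; D={7,13}; E={8,10}).
Every remaining set overlaps one of these, and no 4 of the listed sets are pairwise disjoint, so 3 is the maximum.

3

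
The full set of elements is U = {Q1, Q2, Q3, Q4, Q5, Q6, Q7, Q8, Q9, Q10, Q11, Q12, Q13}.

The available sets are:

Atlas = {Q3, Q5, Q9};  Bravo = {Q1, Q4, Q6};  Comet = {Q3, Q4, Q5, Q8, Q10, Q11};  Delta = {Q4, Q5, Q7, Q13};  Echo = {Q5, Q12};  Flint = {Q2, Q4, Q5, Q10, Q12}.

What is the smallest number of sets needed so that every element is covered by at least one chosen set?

Atlas, Bravo, Comet, Delta, and Flint cover everything between them: the union {Q1, Q2, Q3, Q4, Q5, Q6, Q7, Q8, Q9, Q10, Q11, Q12, Q13} is all of U.
Only Comet contains Q8, so Comet is forced; the remaining 7 elements need at least 4 more sets (each remaining set adds at most 2) — so at least 5 sets are needed, and 5 is optimal.

5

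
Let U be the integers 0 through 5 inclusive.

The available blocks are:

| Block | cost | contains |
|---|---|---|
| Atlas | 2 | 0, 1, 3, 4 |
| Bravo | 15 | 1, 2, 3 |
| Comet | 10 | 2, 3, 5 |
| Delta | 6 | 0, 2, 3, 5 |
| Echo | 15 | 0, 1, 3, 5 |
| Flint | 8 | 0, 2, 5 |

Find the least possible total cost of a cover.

8

Atlas, Delta together cover every element (Atlas ∪ Delta = {0, 1, 2, 3, 4, 5}); total cost 2 + 6 = 8.
No covering selection has total cost below 8.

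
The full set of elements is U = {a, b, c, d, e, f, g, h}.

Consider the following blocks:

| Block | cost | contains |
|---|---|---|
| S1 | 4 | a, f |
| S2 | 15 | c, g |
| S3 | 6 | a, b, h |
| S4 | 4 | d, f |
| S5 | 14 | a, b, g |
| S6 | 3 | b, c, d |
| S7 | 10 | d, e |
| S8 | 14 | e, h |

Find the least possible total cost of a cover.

S1, S5, S6, S8 together cover every element (S1 ∪ S5 ∪ S6 ∪ S8 = {a, b, c, d, e, f, g, h}); total cost 4 + 14 + 3 + 14 = 35.
The greedy pick S6, S1, S3, S7, S5 costs 37; no covering selection beats 35.

35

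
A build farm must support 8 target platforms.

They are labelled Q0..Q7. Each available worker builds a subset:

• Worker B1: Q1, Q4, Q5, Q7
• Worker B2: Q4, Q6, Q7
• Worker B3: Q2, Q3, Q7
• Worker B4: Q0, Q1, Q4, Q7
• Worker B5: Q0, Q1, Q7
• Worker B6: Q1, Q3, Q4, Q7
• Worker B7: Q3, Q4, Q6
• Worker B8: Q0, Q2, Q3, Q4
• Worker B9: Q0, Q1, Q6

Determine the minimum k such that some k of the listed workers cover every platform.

Take {B1, B7, B8}. Their union is {Q0, Q1, Q2, Q3, Q4, Q5, Q6, Q7}, which is all 8 platforms.
Only B1 contains Q5, so B1 is forced; the remaining 4 platforms need at least 2 more workers (each remaining worker adds at most 3) — so at least 3 workers are needed, and 3 is optimal.

3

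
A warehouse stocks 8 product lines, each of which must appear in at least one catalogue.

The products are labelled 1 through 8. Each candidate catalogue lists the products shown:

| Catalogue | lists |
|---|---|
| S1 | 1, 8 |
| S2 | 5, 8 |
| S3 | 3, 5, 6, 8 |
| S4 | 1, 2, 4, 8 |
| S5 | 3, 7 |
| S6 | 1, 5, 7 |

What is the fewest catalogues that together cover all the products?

3

S3 and S4 and S5 together: S3 ∪ S4 ∪ S5 = {1, 2, 3, 4, 5, 6, 7, 8} — every product is covered.
Only S4 contains 2, so S4 is forced; the remaining 4 products need at least 2 more catalogues (each remaining catalogue adds at most 3) — so at least 3 catalogues are needed, and 3 is optimal.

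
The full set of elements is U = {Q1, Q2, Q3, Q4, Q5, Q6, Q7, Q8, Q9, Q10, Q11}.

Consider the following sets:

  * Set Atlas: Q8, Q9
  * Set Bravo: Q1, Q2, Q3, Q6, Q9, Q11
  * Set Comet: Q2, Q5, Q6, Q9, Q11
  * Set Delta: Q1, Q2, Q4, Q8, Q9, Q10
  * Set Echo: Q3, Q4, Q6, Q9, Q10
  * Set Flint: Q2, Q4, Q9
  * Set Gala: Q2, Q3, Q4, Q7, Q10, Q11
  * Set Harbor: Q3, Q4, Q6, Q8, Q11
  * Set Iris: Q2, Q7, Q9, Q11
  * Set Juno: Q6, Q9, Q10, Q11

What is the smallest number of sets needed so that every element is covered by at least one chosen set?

3

Comet, Delta, and Gala cover everything between them: the union {Q1, Q2, Q3, Q4, Q5, Q6, Q7, Q8, Q9, Q10, Q11} is all of U.
Only Comet contains Q5, so Comet is forced; the remaining 6 elements need at least 2 more sets (each remaining set adds at most 4) — so at least 3 sets are needed, and 3 is optimal.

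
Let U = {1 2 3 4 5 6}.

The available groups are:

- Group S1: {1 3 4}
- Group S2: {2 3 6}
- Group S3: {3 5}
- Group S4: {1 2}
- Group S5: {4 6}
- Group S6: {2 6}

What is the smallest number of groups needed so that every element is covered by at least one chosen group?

3

S3, S4, and S5 cover everything between them: the union {1, 2, 3, 4, 5, 6} is all of U.
Only S3 contains 5, so S3 is forced; the remaining 4 elements need at least 2 more groups (each remaining group adds at most 2) — so at least 3 groups are needed, and 3 is optimal.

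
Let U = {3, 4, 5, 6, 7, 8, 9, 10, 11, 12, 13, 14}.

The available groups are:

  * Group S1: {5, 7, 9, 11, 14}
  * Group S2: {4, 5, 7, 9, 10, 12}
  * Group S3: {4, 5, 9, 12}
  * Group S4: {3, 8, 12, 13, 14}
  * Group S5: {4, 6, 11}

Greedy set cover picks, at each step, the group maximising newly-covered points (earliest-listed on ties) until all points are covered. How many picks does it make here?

Greedy: pick S2 (covers 6 new) → pick S4 (covers 4 new) → pick S5 (covers 2 new). Total picks: 3.

3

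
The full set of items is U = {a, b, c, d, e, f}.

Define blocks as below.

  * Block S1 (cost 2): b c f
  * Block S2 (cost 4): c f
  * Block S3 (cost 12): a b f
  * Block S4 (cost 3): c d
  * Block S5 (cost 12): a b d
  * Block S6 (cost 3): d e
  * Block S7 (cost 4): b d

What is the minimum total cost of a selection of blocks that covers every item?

S1, S3, S6 together cover every item (S1 ∪ S3 ∪ S6 = {a, b, c, d, e, f}); total cost 2 + 12 + 3 = 17.
No covering selection has total cost below 17.

17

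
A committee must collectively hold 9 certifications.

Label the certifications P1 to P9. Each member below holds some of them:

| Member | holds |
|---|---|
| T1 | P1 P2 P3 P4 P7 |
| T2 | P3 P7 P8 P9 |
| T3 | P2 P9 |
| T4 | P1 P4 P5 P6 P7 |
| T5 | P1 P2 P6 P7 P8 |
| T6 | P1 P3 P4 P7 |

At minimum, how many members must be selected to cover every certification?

3

T1 and T2 and T4 together: T1 ∪ T2 ∪ T4 = {P1, P2, P3, P4, P5, P6, P7, P8, P9} — every certification is covered.
Only T4 contains P5, so T4 is forced; the remaining 4 certifications need at least 2 more members (each remaining member adds at most 3) — so at least 3 members are needed, and 3 is optimal.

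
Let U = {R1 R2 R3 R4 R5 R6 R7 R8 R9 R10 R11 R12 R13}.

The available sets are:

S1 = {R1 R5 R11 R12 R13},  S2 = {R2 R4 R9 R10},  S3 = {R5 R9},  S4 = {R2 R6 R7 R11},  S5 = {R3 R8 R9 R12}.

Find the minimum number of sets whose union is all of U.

Take {S1, S2, S4, S5}. Their union is {R1, R2, R3, R4, R5, R6, R7, R8, R9, R10, R11, R12, R13}, which is all 13 items.
Only S5 contains R3, so S5 is forced; the remaining 9 items need at least 3 more sets (each remaining set adds at most 4) — so at least 4 sets are needed, and 4 is optimal.

4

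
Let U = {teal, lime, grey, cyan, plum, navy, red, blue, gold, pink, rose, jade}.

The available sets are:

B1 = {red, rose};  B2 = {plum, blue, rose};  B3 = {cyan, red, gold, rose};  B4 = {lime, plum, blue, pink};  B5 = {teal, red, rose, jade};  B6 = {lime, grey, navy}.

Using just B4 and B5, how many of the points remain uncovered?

4

Union of B4, B5 = {teal, lime, plum, red, blue, pink, rose, jade}.
Not covered: grey, cyan, navy, gold — 4 points.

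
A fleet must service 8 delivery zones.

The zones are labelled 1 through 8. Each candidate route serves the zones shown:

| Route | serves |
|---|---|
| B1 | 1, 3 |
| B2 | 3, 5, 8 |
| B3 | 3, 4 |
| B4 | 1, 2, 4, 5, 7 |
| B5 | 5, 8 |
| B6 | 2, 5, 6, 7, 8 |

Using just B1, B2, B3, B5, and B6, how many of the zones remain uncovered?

Union of B1, B2, B3, B5, B6 = {1, 2, 3, 4, 5, 6, 7, 8} — that's every zone, so 0 are uncovered.

0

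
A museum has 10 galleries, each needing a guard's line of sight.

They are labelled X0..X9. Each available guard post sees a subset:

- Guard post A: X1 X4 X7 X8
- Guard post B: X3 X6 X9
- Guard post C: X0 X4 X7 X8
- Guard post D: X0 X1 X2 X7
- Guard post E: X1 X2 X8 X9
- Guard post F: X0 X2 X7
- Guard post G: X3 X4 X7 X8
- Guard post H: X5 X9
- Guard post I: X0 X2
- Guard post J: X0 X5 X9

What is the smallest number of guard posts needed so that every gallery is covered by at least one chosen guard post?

4

Take {A, B, D, J}. Their union is {X0, X1, X2, X3, X4, X5, X6, X7, X8, X9}, which is all 10 galleries.
No 3 of the 10 guard posts cover everything (all 120 combinations miss at least one gallery), so 4 is optimal.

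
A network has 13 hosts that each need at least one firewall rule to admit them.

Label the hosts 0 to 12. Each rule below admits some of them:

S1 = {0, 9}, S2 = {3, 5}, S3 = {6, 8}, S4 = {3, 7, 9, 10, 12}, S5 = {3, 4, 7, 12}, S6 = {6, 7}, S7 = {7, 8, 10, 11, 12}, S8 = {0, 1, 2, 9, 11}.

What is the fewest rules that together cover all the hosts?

Take {S2, S3, S4, S5, S8}. Their union is {0, 1, 2, 3, 4, 5, 6, 7, 8, 9, 10, 11, 12}, which is all 13 hosts.
No 4 of the 8 rules cover everything (all 70 combinations miss at least one host), so 5 is optimal.

5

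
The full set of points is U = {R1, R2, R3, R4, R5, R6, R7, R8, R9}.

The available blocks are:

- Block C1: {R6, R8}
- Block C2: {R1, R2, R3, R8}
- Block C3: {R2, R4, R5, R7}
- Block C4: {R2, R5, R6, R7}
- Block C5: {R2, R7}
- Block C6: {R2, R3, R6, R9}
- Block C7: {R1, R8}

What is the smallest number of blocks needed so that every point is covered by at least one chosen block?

3

C2, C3, and C6 cover everything between them: the union {R1, R2, R3, R4, R5, R6, R7, R8, R9} is all of U.
Each block has at most 4 points, and 2·4 = 8 < 9 — so at least 3 blocks are needed, and 3 is optimal.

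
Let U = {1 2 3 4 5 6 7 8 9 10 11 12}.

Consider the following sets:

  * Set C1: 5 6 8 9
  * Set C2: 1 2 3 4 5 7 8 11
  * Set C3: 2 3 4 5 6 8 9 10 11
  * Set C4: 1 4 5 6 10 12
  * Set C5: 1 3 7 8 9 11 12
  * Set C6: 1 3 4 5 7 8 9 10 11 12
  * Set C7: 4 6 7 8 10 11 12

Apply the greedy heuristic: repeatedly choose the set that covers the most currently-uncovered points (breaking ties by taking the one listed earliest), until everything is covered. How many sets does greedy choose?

Greedy: pick C6 (covers 10 new) → pick C3 (covers 2 new). Total picks: 2.

2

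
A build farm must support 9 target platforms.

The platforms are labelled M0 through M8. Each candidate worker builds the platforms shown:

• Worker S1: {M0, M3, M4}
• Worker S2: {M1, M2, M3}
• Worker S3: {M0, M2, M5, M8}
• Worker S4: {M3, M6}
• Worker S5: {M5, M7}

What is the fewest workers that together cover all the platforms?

S1 and S2 and S3 and S4 and S5 together: S1 ∪ S2 ∪ S3 ∪ S4 ∪ S5 = {M0, M1, M2, M3, M4, M5, M6, M7, M8} — every platform is covered.
No 4 of the 5 workers cover everything (all 5 combinations miss at least one platform), so 5 is optimal.

5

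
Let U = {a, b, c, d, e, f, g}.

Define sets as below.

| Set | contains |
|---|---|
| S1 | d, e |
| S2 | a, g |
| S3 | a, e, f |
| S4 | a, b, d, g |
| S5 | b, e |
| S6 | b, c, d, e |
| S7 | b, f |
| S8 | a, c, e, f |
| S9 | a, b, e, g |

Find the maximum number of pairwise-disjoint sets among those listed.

S1, S2, S7 are pairwise disjoint (S1={d,e}; S2={a,g}; S7={b,f}).
Every remaining set overlaps one of these, and no 4 of the listed sets are pairwise disjoint, so 3 is the maximum.

3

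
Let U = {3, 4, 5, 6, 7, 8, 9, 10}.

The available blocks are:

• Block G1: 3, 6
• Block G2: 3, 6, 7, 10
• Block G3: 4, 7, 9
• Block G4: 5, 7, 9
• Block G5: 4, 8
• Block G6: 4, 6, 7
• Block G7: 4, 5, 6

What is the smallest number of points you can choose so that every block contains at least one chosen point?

H = {3, 4, 9} meets every block (each contains at least one member of H), and |H| = 3.
The blocks G1, G4, G5 are pairwise disjoint, so any hitting set needs a separate point for each — at least 3. Hence 3 is optimal.

3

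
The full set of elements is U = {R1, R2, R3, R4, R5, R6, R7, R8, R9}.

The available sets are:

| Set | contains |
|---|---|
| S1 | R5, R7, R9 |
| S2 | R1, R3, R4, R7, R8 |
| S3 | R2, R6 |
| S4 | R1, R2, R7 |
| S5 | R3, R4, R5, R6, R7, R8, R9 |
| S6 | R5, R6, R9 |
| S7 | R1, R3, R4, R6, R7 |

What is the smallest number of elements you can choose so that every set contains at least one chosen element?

Take H = {R6, R7}. Each listed set contains at least one of these, so H is a hitting set of size 2.
The sets S2, S3 are pairwise disjoint, so any hitting set needs a separate element for each — at least 2. Hence 2 is optimal.

2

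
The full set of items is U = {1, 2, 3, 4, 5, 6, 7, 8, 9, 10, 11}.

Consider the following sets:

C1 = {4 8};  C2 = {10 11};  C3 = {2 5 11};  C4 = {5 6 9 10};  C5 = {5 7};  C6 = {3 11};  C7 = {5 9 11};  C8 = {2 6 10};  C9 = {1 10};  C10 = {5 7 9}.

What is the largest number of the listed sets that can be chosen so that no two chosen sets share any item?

C1, C6, C9, C10 are pairwise disjoint (C1={4,8}; C6={3,11}; C9={1,10}; C10={5,7,9}).
Every remaining set overlaps one of these, and no 5 of the listed sets are pairwise disjoint, so 4 is the maximum.

4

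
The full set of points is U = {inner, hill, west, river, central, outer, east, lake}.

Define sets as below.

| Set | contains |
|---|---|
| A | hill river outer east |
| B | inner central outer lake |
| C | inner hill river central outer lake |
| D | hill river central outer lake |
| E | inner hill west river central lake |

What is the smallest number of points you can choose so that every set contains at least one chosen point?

H = {hill, lake} meets every set (each contains at least one member of H), and |H| = 2.
No single point lies in every set, so at least 2 are needed and 2 is optimal.

2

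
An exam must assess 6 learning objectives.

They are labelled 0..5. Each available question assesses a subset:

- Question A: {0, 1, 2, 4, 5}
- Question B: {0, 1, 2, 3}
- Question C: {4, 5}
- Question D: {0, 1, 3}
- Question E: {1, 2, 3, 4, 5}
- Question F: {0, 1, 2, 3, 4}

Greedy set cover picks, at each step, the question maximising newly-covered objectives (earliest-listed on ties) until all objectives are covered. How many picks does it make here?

Greedy: pick A (covers 5 new) → pick B (covers 1 new). Total picks: 2.

2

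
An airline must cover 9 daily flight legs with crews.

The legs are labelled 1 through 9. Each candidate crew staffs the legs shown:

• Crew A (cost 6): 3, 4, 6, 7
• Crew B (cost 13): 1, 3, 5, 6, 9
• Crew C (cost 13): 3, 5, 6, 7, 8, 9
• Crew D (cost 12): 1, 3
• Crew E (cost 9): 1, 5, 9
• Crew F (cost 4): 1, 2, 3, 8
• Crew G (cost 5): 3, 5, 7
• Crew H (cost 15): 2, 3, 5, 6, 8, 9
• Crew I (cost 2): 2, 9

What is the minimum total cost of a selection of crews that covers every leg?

17

A, F, G, I together cover every leg (A ∪ F ∪ G ∪ I = {1, 2, 3, 4, 5, 6, 7, 8, 9}); total cost 6 + 4 + 5 + 2 = 17.
No covering selection has total cost below 17.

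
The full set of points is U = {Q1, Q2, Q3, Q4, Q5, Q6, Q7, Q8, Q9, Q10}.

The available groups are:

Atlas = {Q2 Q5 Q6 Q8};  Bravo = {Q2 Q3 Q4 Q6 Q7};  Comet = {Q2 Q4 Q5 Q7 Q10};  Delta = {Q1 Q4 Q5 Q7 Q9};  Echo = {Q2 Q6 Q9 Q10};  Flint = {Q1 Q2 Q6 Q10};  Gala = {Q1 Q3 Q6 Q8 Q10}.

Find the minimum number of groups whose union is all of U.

Comet and Delta and Gala together: Comet ∪ Delta ∪ Gala = {Q1, Q2, Q3, Q4, Q5, Q6, Q7, Q8, Q9, Q10} — every point is covered.
No 2 of the 7 groups cover everything (all 21 combinations miss at least one point), so 3 is optimal.

3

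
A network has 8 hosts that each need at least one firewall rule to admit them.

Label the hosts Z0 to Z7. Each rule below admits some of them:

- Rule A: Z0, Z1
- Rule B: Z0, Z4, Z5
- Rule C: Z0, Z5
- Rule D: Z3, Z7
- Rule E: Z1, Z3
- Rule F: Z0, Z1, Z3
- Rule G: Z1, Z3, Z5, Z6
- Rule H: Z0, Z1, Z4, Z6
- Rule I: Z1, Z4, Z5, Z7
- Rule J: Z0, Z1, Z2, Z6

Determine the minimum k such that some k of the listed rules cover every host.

B and D and J together: B ∪ D ∪ J = {Z0, Z1, Z2, Z3, Z4, Z5, Z6, Z7} — every host is covered.
Only J contains Z2, so J is forced; the remaining 4 hosts need at least 2 more rules (each remaining rule adds at most 3) — so at least 3 rules are needed, and 3 is optimal.

3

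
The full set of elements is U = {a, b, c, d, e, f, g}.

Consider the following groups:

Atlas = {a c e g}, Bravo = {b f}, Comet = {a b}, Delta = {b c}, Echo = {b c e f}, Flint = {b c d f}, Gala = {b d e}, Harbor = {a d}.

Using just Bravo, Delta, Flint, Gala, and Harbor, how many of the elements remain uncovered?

1

Union of Bravo, Delta, Flint, Gala, Harbor = {a, b, c, d, e, f}.
Not covered: g — 1 element.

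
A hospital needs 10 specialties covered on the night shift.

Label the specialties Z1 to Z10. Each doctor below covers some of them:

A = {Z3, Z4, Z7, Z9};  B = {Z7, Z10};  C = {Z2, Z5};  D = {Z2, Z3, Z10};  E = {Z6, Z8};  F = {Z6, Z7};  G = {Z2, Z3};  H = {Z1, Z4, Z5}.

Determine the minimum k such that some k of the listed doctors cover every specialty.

Take {A, D, E, H}. Their union is {Z1, Z2, Z3, Z4, Z5, Z6, Z7, Z8, Z9, Z10}, which is all 10 specialties.
Only H contains Z1, so H is forced; the remaining 7 specialties need at least 3 more doctors (each remaining doctor adds at most 3) — so at least 4 doctors are needed, and 4 is optimal.

4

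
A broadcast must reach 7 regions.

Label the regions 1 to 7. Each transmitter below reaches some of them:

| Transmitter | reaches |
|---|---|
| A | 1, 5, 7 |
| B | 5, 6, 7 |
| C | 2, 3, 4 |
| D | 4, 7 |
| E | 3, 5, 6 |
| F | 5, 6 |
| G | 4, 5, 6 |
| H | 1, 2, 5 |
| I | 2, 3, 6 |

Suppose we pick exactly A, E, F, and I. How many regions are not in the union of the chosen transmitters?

Union of A, E, F, I = {1, 2, 3, 5, 6, 7}.
Not covered: 4 — 1 region.

1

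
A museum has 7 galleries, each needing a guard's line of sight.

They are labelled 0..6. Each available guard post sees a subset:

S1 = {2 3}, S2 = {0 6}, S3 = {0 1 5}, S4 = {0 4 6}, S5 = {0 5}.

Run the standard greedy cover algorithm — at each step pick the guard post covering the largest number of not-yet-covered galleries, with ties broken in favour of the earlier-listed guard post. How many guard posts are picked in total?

3

Greedy: pick S3 (covers 3 new) → pick S1 (covers 2 new) → pick S4 (covers 2 new). Total picks: 3.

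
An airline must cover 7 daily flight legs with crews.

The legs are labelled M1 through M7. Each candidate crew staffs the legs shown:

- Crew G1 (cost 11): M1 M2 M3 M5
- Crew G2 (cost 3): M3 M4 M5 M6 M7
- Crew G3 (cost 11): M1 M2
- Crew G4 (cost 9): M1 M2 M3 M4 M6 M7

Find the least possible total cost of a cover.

12

G2, G4 together cover every leg (G2 ∪ G4 = {M1, M2, M3, M4, M5, M6, M7}); total cost 3 + 9 = 12.
No covering selection has total cost below 12.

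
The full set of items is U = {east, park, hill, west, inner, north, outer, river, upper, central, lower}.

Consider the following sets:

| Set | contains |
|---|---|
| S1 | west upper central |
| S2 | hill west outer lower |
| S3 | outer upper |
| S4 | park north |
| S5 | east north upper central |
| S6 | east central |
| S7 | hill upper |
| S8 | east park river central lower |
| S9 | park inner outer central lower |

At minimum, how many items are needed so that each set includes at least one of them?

H = {hill, north, outer, central} meets every set (each contains at least one member of H), and |H| = 4.
No choice of 3 items meets every set, so 4 is the minimum.

4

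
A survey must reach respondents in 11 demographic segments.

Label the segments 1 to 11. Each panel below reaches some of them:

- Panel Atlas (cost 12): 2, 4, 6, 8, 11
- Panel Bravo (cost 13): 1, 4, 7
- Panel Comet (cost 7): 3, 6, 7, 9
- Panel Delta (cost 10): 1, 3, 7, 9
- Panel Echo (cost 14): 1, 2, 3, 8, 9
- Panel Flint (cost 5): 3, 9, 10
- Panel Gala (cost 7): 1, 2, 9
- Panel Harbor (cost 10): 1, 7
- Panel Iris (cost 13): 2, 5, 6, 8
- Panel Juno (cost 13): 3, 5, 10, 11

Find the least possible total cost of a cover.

Atlas, Delta, Juno together cover every segment (Atlas ∪ Delta ∪ Juno = {1, 2, 3, 4, 5, 6, 7, 8, 9, 10, 11}); total cost 12 + 10 + 13 = 35.
The greedy pick Flint, Atlas, Delta, Iris costs 40; no covering selection beats 35.

35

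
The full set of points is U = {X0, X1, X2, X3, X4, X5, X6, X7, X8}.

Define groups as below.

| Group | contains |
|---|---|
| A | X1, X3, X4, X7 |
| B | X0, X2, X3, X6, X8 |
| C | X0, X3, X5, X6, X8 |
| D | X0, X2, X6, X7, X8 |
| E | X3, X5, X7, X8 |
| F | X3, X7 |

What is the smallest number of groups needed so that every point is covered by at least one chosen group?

A and C and D together: A ∪ C ∪ D = {X0, X1, X2, X3, X4, X5, X6, X7, X8} — every point is covered.
Only A contains X1, so A is forced; the remaining 5 points need at least 2 more groups (each remaining group adds at most 4) — so at least 3 groups are needed, and 3 is optimal.

3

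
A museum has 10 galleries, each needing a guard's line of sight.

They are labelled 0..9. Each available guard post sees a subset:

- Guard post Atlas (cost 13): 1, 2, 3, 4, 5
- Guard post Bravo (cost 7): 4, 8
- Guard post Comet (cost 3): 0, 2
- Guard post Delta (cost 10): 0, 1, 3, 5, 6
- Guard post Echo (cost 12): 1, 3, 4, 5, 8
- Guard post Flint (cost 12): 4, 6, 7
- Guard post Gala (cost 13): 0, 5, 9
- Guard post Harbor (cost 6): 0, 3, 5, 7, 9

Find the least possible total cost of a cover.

26

Bravo, Comet, Delta, Harbor together cover every gallery (Bravo ∪ Comet ∪ Delta ∪ Harbor = {0, 1, 2, 3, 4, 5, 6, 7, 8, 9}); total cost 7 + 3 + 10 + 6 = 26.
No covering selection has total cost below 26.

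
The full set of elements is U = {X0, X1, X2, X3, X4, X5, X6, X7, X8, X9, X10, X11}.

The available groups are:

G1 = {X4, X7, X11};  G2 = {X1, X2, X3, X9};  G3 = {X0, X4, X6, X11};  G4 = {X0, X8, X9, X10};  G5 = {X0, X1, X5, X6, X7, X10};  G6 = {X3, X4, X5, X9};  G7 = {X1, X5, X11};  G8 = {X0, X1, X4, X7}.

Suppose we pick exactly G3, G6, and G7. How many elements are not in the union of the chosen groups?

Union of G3, G6, G7 = {X0, X1, X3, X4, X5, X6, X9, X11}.
Not covered: X2, X7, X8, X10 — 4 elements.

4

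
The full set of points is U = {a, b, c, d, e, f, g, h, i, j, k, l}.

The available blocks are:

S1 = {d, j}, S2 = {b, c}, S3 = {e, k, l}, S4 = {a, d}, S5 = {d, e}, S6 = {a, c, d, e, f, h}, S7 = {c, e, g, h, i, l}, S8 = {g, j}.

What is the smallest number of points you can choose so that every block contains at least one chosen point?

4

Take T = {c, d, e, g}. Each listed block contains at least one of these, so T is a hitting set of size 4.
The blocks S2, S3, S4, S8 are pairwise disjoint, so any hitting set needs a separate point for each — at least 4. Hence 4 is optimal.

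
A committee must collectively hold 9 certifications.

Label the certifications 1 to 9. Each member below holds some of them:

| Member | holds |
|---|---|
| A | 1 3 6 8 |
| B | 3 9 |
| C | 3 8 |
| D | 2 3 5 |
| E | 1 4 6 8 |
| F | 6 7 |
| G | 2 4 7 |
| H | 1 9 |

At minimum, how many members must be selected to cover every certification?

Take {D, E, F, H}. Their union is {1, 2, 3, 4, 5, 6, 7, 8, 9}, which is all 9 certifications.
No 3 of the 8 members cover everything (all 56 combinations miss at least one certification), so 4 is optimal.

4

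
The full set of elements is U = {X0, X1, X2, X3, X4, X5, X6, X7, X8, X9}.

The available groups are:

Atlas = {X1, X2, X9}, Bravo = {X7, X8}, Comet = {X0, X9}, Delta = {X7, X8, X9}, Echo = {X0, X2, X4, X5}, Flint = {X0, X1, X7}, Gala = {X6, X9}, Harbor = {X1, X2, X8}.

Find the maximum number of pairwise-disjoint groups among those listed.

Bravo, Echo, Gala are pairwise disjoint (Bravo={X7,X8}; Echo={X0,X2,X4,X5}; Gala={X6,X9}).
Every remaining group overlaps one of these, and no 4 of the listed groups are pairwise disjoint, so 3 is the maximum.

3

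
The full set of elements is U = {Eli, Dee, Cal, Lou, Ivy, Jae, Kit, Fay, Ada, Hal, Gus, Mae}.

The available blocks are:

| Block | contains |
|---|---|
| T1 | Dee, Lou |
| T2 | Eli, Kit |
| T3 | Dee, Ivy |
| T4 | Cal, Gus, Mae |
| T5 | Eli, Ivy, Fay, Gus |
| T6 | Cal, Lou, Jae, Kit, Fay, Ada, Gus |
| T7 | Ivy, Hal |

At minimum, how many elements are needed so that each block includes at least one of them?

4

The 4 elements {Eli, Lou, Ivy, Gus} hit every block.
The blocks T1, T2, T4, T7 are pairwise disjoint, so any hitting set needs a separate element for each — at least 4. Hence 4 is optimal.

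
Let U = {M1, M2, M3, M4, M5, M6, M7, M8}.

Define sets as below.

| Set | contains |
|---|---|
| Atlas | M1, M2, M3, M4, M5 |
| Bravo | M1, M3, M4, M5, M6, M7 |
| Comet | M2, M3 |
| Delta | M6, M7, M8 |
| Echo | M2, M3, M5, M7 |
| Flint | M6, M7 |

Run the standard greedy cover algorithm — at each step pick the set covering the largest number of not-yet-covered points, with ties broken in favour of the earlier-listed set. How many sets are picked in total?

3

Greedy: pick Bravo (covers 6 new) → pick Atlas (covers 1 new) → pick Delta (covers 1 new). Total picks: 3.
(The true minimum cover uses only 2 sets, so greedy is not optimal here.)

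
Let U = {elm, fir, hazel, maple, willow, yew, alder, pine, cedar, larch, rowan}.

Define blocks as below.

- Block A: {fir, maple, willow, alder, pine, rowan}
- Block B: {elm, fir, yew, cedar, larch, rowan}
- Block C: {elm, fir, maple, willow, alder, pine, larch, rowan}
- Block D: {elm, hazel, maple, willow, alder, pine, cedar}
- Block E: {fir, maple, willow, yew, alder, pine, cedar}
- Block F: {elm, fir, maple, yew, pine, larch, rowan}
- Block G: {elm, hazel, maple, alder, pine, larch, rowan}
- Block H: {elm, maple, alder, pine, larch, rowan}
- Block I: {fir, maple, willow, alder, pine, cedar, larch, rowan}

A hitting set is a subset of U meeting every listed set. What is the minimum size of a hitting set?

T = {pine, rowan} meets every block (each contains at least one member of T), and |T| = 2.
No single element lies in every block, so at least 2 are needed and 2 is optimal.

2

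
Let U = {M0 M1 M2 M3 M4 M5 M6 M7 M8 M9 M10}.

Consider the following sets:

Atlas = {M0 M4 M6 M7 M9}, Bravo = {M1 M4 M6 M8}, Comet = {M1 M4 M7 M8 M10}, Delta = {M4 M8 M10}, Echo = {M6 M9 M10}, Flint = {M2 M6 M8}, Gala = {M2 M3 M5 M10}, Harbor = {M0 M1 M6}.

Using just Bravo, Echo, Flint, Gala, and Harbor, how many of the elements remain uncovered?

Union of Bravo, Echo, Flint, Gala, Harbor = {M0, M1, M2, M3, M4, M5, M6, M8, M9, M10}.
Not covered: M7 — 1 element.

1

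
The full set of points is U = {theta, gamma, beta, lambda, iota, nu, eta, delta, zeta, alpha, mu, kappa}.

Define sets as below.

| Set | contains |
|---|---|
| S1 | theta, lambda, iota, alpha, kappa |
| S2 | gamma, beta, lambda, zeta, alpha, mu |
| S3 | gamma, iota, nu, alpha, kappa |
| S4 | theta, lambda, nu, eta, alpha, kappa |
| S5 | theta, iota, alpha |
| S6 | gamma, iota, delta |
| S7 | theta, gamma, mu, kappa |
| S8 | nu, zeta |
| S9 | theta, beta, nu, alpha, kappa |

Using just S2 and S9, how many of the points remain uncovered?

Union of S2, S9 = {theta, gamma, beta, lambda, nu, zeta, alpha, mu, kappa}.
Not covered: iota, eta, delta — 3 points.

3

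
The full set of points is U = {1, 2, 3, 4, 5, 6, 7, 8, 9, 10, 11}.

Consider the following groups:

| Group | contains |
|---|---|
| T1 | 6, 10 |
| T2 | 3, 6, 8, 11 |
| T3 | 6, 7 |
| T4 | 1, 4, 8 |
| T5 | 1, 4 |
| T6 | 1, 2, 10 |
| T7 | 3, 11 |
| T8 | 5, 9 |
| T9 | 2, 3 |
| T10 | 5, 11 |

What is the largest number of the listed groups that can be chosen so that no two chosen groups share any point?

4

T1, T4, T9, T10 are pairwise disjoint (T1={6,10}; T4={1,4,8}; T9={2,3}; T10={5,11}).
Every remaining group overlaps one of these, and no 5 of the listed groups are pairwise disjoint, so 4 is the maximum.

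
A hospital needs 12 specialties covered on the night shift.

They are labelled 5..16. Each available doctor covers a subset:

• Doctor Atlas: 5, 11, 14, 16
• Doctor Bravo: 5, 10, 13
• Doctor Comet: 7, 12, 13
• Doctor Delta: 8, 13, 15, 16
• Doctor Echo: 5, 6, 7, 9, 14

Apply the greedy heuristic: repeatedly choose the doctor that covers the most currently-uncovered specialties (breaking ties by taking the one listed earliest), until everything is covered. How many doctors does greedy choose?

5

Greedy: pick Echo (covers 5 new) → pick Delta (covers 4 new) → pick Atlas (covers 1 new) → pick Bravo (covers 1 new) → pick Comet (covers 1 new). Total picks: 5.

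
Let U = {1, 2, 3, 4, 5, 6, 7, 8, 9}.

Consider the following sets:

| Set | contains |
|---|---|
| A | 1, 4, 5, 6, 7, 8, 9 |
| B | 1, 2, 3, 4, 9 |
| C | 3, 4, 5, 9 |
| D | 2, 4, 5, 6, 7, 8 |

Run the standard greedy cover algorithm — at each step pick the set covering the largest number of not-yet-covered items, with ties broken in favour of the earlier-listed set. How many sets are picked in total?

2

Greedy: pick A (covers 7 new) → pick B (covers 2 new). Total picks: 2.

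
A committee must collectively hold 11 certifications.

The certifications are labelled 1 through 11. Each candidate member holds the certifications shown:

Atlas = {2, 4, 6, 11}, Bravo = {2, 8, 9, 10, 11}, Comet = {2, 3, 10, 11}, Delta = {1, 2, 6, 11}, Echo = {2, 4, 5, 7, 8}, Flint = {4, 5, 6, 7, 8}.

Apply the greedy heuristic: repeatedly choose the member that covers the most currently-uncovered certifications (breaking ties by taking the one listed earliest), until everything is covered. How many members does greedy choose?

Greedy: pick Bravo (covers 5 new) → pick Flint (covers 4 new) → pick Comet (covers 1 new) → pick Delta (covers 1 new). Total picks: 4.

4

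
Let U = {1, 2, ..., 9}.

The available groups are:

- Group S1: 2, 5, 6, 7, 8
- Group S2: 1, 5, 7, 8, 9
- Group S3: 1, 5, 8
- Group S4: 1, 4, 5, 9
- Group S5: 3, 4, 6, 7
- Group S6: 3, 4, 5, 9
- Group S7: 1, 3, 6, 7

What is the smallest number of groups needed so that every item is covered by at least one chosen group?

3

S1, S3, and S6 cover everything between them: the union {1, 2, 3, 4, 5, 6, 7, 8, 9} is all of U.
Only S1 contains 2, so S1 is forced; the remaining 4 items need at least 2 more groups (each remaining group adds at most 3) — so at least 3 groups are needed, and 3 is optimal.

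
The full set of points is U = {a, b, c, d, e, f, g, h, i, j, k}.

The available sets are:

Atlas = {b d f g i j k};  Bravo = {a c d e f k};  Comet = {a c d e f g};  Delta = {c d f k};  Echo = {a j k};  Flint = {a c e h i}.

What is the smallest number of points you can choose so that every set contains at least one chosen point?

2

Take T = {a, f}. Each listed set contains at least one of these, so T is a hitting set of size 2.
No single point lies in every set, so at least 2 are needed and 2 is optimal.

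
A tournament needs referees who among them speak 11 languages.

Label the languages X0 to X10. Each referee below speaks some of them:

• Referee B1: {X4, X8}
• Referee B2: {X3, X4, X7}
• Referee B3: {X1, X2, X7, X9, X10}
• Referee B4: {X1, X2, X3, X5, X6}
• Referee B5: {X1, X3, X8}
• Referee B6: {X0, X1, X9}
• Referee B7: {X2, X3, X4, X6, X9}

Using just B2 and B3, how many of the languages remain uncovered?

4

Union of B2, B3 = {X1, X2, X3, X4, X7, X9, X10}.
Not covered: X0, X5, X6, X8 — 4 languages.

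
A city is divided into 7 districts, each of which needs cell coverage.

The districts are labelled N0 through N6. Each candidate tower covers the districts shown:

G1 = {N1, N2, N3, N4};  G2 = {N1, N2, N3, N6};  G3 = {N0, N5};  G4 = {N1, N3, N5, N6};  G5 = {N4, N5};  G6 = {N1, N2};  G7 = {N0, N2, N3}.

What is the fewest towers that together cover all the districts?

Take {G4, G5, G7}. Their union is {N0, N1, N2, N3, N4, N5, N6}, which is all 7 districts.
No 2 of the 7 towers cover everything (all 21 combinations miss at least one district), so 3 is optimal.

3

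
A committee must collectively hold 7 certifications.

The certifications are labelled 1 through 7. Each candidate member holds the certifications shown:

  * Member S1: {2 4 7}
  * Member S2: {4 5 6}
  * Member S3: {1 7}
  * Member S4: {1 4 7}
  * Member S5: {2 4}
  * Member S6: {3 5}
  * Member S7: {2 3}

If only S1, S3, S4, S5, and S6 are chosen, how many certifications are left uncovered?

1

Union of S1, S3, S4, S5, S6 = {1, 2, 3, 4, 5, 7}.
Not covered: 6 — 1 certification.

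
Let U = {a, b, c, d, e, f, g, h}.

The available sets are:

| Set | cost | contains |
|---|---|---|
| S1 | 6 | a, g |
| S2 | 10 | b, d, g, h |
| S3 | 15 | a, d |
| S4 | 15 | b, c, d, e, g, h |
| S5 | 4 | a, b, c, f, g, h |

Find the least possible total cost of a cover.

19

S4, S5 together cover every point (S4 ∪ S5 = {a, b, c, d, e, f, g, h}); total cost 15 + 4 = 19.
No covering selection has total cost below 19.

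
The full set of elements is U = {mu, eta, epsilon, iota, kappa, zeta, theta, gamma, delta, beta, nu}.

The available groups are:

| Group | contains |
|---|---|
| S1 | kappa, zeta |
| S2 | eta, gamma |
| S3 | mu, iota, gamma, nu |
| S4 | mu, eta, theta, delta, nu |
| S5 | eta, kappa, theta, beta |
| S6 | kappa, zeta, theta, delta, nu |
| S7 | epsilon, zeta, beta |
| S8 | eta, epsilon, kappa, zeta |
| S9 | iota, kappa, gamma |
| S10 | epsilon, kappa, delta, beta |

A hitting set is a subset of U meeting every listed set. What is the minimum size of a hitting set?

4

H = {kappa, theta, gamma, beta} meets every group (each contains at least one member of H), and |H| = 4.
No choice of 3 elements meets every group, so 4 is the minimum.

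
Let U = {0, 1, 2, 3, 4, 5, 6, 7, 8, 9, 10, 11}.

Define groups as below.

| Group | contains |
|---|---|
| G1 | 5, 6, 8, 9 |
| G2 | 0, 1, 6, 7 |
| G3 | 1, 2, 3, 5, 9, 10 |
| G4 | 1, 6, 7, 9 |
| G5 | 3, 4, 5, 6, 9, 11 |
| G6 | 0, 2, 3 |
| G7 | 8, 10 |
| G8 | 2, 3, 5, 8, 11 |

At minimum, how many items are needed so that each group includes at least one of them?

Take H = {3, 6, 8}. Each listed group contains at least one of these, so H is a hitting set of size 3.
The groups G4, G6, G7 are pairwise disjoint, so any hitting set needs a separate item for each — at least 3. Hence 3 is optimal.

3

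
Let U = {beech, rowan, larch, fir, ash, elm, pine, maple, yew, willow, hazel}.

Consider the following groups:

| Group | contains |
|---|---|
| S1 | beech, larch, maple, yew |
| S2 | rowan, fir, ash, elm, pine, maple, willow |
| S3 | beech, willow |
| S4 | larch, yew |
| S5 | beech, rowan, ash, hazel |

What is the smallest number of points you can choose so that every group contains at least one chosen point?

3

H = {beech, ash, yew} meets every group (each contains at least one member of H), and |H| = 3.
No choice of 2 points meets every group, so 3 is the minimum.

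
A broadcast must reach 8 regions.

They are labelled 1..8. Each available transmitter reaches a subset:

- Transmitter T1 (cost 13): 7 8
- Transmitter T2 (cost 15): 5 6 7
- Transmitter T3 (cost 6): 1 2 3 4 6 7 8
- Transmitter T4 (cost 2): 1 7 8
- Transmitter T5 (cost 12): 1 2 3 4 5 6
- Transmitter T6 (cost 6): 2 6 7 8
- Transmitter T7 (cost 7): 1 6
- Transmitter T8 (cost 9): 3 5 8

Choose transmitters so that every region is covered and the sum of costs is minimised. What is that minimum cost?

14

T4, T5 together cover every region (T4 ∪ T5 = {1, 2, 3, 4, 5, 6, 7, 8}); total cost 2 + 12 = 14.
The greedy pick T4, T3, T8 costs 17; no covering selection beats 14.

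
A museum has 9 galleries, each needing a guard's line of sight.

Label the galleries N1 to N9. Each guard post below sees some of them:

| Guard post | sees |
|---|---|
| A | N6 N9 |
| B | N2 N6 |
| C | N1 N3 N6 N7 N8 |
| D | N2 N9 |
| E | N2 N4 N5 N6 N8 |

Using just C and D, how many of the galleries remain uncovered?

Union of C, D = {N1, N2, N3, N6, N7, N8, N9}.
Not covered: N4, N5 — 2 galleries.

2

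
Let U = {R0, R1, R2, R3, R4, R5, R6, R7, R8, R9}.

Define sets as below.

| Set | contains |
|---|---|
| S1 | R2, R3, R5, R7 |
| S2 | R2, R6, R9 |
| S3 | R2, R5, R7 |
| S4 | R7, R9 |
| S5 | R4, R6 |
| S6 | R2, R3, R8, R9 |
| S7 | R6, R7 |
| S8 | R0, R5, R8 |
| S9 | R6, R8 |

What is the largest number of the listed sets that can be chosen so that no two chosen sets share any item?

S4, S5, S8 are pairwise disjoint (S4={R7,R9}; S5={R4,R6}; S8={R0,R5,R8}).
Every remaining set overlaps one of these, and no 4 of the listed sets are pairwise disjoint, so 3 is the maximum.

3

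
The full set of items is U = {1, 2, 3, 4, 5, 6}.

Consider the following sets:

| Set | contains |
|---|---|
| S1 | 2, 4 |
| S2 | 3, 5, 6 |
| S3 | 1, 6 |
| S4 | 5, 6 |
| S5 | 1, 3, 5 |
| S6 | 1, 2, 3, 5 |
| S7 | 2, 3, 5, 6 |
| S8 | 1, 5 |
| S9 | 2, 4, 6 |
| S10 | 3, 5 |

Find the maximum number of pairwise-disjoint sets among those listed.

S1, S3, S10 are pairwise disjoint (S1={2,4}; S3={1,6}; S10={3,5}).
Every remaining set overlaps one of these, and no 4 of the listed sets are pairwise disjoint, so 3 is the maximum.

3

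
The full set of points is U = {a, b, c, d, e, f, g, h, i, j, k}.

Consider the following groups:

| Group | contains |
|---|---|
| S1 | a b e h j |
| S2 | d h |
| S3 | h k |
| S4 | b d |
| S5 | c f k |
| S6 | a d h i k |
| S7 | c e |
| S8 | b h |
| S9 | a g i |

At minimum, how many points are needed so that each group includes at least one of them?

T = {a, c, d, h} meets every group (each contains at least one member of T), and |T| = 4.
The groups S3, S4, S7, S9 are pairwise disjoint, so any hitting set needs a separate point for each — at least 4. Hence 4 is optimal.

4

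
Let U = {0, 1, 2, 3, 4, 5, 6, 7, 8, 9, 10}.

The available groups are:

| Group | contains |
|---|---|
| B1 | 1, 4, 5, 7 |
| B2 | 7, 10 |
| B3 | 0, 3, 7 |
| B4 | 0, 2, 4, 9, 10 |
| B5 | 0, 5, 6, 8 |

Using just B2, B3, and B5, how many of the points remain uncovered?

Union of B2, B3, B5 = {0, 3, 5, 6, 7, 8, 10}.
Not covered: 1, 2, 4, 9 — 4 points.

4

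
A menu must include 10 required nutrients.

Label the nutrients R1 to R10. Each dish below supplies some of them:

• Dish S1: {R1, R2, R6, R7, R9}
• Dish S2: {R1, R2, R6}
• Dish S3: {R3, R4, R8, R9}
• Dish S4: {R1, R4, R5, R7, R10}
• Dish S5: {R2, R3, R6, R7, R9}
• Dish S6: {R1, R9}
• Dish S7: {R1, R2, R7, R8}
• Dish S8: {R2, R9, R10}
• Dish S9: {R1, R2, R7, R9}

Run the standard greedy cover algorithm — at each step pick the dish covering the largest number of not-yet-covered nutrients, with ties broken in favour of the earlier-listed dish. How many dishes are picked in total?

3

Greedy: pick S1 (covers 5 new) → pick S3 (covers 3 new) → pick S4 (covers 2 new). Total picks: 3.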